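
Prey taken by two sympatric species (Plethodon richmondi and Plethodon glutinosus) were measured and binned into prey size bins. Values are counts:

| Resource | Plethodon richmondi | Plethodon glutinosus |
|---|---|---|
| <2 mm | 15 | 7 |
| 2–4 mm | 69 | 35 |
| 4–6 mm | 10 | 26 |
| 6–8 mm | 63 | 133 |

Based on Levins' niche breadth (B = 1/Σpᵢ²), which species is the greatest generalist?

Proportions for Plethodon richmondi (n=157): 15/157=0.0955, 69/157=0.4395, 10/157=0.0637, 63/157=0.4013
Proportions for Plethodon glutinosus (n=201): 7/201=0.0348, 35/201=0.1741, 26/201=0.1294, 133/201=0.6617
Σp_richᵢ² = 0.0955² + 0.4395² + 0.0637² + 0.4013² = 0.009120 + 0.193160 + 0.004058 + 0.161042 = 0.367380
B_rich = 1 / 0.367380 = 2.7220
Σp_glutᵢ² = 0.0348² + 0.1741² + 0.1294² + 0.6617² = 0.001211 + 0.030311 + 0.016744 + 0.437847 = 0.486113
B_glut = 1 / 0.486113 = 2.0571
Highest B → broadest niche (most generalist): Plethodon richmondi (B = 2.72).

Plethodon richmondi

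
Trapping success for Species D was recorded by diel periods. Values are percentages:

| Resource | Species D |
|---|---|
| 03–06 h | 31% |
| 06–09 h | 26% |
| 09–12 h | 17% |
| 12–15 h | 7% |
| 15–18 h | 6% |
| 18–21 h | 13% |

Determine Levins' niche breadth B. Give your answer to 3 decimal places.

4.587

Convert percentages to proportions (divide by 100).
Σpᵢ² = 0.31² + 0.26² + 0.17² + 0.07² + 0.06² + 0.13² = 0.0961 + 0.0676 + 0.0289 + 0.0049 + 0.0036 + 0.0169 = 0.2180
B = 1 / 0.2180 = 4.58716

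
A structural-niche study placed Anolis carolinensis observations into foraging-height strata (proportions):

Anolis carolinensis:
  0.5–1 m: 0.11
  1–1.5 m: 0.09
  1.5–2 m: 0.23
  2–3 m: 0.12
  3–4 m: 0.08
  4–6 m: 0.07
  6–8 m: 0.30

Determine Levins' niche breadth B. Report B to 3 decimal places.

5.297

Σpᵢ² = 0.11² + 0.09² + 0.23² + 0.12² + 0.08² + 0.07² + 0.30² = 0.0121 + 0.0081 + 0.0529 + 0.0144 + 0.0064 + 0.0049 + 0.0900 = 0.1888
B = 1 / 0.1888 = 5.29661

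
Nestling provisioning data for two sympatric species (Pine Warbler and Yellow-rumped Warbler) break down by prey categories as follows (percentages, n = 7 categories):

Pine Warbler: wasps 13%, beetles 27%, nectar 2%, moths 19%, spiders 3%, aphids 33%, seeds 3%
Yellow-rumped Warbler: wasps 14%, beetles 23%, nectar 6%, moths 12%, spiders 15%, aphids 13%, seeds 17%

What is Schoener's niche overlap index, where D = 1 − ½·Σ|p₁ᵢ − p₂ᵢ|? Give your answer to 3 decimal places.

Convert percentages to proportions (divide by 100).
Σ|p₁ᵢ − p₂ᵢ| = 0.01 + 0.04 + 0.04 + 0.07 + 0.12 + 0.20 + 0.14 = 0.62
D = 1 − ½ × 0.62 = 1 − 0.310 = 0.69000

0.690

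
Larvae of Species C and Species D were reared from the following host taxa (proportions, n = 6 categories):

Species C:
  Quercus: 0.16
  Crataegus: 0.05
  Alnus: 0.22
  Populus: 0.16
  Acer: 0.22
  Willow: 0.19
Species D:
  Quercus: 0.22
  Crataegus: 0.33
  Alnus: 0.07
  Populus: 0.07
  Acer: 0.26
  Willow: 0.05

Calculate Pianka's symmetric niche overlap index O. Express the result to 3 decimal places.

Σ p₁ᵢp₂ᵢ = 0.0352 + 0.0165 + 0.0154 + 0.0112 + 0.0572 + 0.0095 = 0.1450
Σp_1ᵢ² = 0.16² + 0.05² + 0.22² + 0.16² + 0.22² + 0.19² = 0.0256 + 0.0025 + 0.0484 + 0.0256 + 0.0484 + 0.0361 = 0.1866
Σp_2ᵢ² = 0.22² + 0.33² + 0.07² + 0.07² + 0.26² + 0.05² = 0.0484 + 0.1089 + 0.0049 + 0.0049 + 0.0676 + 0.0025 = 0.2372
O = 0.1450 / √(0.1866 × 0.2372) = 0.1450 / 0.210384 = 0.68922

0.689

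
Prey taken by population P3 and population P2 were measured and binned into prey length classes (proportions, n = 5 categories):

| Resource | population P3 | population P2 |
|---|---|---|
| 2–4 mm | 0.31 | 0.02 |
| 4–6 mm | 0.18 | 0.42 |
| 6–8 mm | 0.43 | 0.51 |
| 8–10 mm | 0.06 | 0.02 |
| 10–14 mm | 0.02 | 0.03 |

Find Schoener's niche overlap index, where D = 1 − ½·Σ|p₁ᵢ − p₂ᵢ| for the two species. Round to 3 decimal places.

Σ|p₁ᵢ − p₂ᵢ| = 0.29 + 0.24 + 0.08 + 0.04 + 0.01 = 0.66
D = 1 − ½ × 0.66 = 1 − 0.330 = 0.67000

0.670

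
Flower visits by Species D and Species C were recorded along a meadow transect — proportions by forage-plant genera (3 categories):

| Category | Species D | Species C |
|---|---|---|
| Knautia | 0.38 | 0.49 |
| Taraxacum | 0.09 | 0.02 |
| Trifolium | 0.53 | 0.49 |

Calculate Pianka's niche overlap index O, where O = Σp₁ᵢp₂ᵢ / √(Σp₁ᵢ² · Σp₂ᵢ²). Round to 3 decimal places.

Σ p₁ᵢp₂ᵢ = 0.1862 + 0.0018 + 0.2597 = 0.4477
Σp_1ᵢ² = 0.38² + 0.09² + 0.53² = 0.1444 + 0.0081 + 0.2809 = 0.4334
Σp_2ᵢ² = 0.49² + 0.02² + 0.49² = 0.2401 + 0.0004 + 0.2401 = 0.4806
O = 0.4477 / √(0.4334 × 0.4806) = 0.4477 / 0.456390 = 0.98096

0.981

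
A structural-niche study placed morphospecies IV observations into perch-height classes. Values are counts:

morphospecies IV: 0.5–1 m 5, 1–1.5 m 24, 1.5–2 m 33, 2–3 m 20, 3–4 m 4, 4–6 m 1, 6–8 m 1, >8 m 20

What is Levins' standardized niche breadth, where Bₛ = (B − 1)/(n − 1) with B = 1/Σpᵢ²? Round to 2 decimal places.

Proportions for morphospecies IV (n=108): 5/108=0.0463, 24/108=0.2222, 33/108=0.3056, 20/108=0.1852, 4/108=0.0370, 1/108=0.0093, 1/108=0.0093, 20/108=0.1852
Σpᵢ² = 0.0463² + 0.2222² + 0.3056² + 0.1852² + 0.0370² + 0.0093² + 0.0093² + 0.1852² = 0.002144 + 0.049373 + 0.093391 + 0.034299 + 0.001369 + 0.000086 + 0.000086 + 0.034299 = 0.215047
B = 1 / 0.215047 = 4.6501
Bₛ = (B − 1)/(n − 1) = (4.6501 − 1)/(8 − 1) = 3.6501/7 = 0.5214

0.52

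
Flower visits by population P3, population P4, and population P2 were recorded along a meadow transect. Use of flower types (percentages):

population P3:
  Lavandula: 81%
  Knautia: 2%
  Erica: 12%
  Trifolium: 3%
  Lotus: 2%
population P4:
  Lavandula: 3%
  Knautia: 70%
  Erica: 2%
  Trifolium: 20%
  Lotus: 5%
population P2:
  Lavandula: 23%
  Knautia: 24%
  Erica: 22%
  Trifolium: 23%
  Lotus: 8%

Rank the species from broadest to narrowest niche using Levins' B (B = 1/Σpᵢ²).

population P2 > population P4 > population P3

Convert percentages to proportions (divide by 100).
Σp_P3ᵢ² = 0.81² + 0.02² + 0.12² + 0.03² + 0.02² = 0.6561 + 0.0004 + 0.0144 + 0.0009 + 0.0004 = 0.6722
B_P3 = 1 / 0.6722 = 1.4877
Σp_P4ᵢ² = 0.03² + 0.70² + 0.02² + 0.20² + 0.05² = 0.0009 + 0.4900 + 0.0004 + 0.0400 + 0.0025 = 0.5338
B_P4 = 1 / 0.5338 = 1.8734
Σp_P2ᵢ² = 0.23² + 0.24² + 0.22² + 0.23² + 0.08² = 0.0529 + 0.0576 + 0.0484 + 0.0529 + 0.0064 = 0.2182
B_P2 = 1 / 0.2182 = 4.5830
Ranking by B (broadest → narrowest): population P2 (4.58) > population P4 (1.87) > population P3 (1.49)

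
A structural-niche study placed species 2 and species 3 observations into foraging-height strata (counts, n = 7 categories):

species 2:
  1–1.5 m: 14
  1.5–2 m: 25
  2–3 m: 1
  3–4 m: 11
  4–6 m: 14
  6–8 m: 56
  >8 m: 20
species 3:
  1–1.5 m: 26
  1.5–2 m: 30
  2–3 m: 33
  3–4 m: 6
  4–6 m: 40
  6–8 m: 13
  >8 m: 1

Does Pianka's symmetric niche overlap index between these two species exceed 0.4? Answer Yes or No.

Proportions for species 2 (n=141): 14/141=0.0993, 25/141=0.1773, 1/141=0.0071, 11/141=0.0780, 14/141=0.0993, 56/141=0.3972, 20/141=0.1418
Proportions for species 3 (n=149): 26/149=0.1745, 30/149=0.2013, 33/149=0.2215, 6/149=0.0403, 40/149=0.2685, 13/149=0.0872, 1/149=0.0067
Σ p₁ᵢp₂ᵢ = 0.017328 + 0.035690 + 0.001573 + 0.003143 + 0.026662 + 0.034636 + 0.000950 = 0.119982
Σp_1ᵢ² = 0.0993² + 0.1773² + 0.0071² + 0.0780² + 0.0993² + 0.3972² + 0.1418² = 0.009860 + 0.031435 + 0.000050 + 0.006084 + 0.009860 + 0.157768 + 0.020107 = 0.235164
Σp_2ᵢ² = 0.1745² + 0.2013² + 0.2215² + 0.0403² + 0.2685² + 0.0872² + 0.0067² = 0.030450 + 0.040522 + 0.049062 + 0.001624 + 0.072092 + 0.007604 + 0.000045 = 0.201399
O = 0.119982 / √(0.235164 × 0.201399) = 0.119982 / 0.2176277 = 0.5513
O = 0.5513 > 0.4 → Yes.

Yes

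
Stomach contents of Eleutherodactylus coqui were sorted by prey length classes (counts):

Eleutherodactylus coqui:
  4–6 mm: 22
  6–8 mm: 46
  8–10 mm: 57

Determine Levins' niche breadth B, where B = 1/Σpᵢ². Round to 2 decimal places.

2.67

Proportions for Eleutherodactylus coqui (n=125): 22/125=0.1760, 46/125=0.3680, 57/125=0.4560
Σpᵢ² = 0.1760² + 0.3680² + 0.4560² = 0.030976 + 0.135424 + 0.207936 = 0.374336
B = 1 / 0.374336 = 2.6714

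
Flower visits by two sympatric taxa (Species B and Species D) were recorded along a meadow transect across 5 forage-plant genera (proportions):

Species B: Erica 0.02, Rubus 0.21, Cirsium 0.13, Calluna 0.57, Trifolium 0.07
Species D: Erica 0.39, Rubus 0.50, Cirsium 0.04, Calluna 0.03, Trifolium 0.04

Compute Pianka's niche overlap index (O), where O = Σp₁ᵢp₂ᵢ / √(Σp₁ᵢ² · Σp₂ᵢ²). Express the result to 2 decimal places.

0.35

Σ p₁ᵢp₂ᵢ = 0.0078 + 0.1050 + 0.0052 + 0.0171 + 0.0028 = 0.1379
Σp_1ᵢ² = 0.02² + 0.21² + 0.13² + 0.57² + 0.07² = 0.0004 + 0.0441 + 0.0169 + 0.3249 + 0.0049 = 0.3912
Σp_2ᵢ² = 0.39² + 0.50² + 0.04² + 0.03² + 0.04² = 0.1521 + 0.2500 + 0.0016 + 0.0009 + 0.0016 = 0.4062
O = 0.1379 / √(0.3912 × 0.4062) = 0.1379 / 0.39863 = 0.3459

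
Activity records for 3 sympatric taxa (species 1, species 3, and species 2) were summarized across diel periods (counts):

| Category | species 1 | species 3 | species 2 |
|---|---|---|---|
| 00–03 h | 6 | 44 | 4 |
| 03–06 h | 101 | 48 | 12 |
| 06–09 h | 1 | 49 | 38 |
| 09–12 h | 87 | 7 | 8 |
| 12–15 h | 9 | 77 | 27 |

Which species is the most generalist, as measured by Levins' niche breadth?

species 3

Proportions for species 1 (n=204): 6/204=0.0294, 101/204=0.4951, 1/204=0.0049, 87/204=0.4265, 9/204=0.0441
Proportions for species 3 (n=225): 44/225=0.1956, 48/225=0.2133, 49/225=0.2178, 7/225=0.0311, 77/225=0.3422
Proportions for species 2 (n=89): 4/89=0.0449, 12/89=0.1348, 38/89=0.4270, 8/89=0.0899, 27/89=0.3034
Σp_1ᵢ² = 0.0294² + 0.4951² + 0.0049² + 0.4265² + 0.0441² = 0.000864 + 0.245124 + 0.000024 + 0.181902 + 0.001945 = 0.429859
B_1 = 1 / 0.429859 = 2.3263
Σp_3ᵢ² = 0.1956² + 0.2133² + 0.2178² + 0.0311² + 0.3422² = 0.038259 + 0.045497 + 0.047437 + 0.000967 + 0.117101 = 0.249261
B_3 = 1 / 0.249261 = 4.0119
Σp_2ᵢ² = 0.0449² + 0.1348² + 0.4270² + 0.0899² + 0.3034² = 0.002016 + 0.018171 + 0.182329 + 0.008082 + 0.092052 = 0.302650
B_2 = 1 / 0.302650 = 3.3041
Highest B → broadest niche (most generalist): species 3 (B = 4.01).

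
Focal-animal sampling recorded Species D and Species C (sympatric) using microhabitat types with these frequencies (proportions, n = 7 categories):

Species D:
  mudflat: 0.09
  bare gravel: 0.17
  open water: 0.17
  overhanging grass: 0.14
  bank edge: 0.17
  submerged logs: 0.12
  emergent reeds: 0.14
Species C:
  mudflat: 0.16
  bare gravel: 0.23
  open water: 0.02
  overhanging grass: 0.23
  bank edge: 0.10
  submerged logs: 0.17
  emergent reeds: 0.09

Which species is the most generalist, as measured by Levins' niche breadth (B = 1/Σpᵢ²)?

Species D

Σp_Dᵢ² = 0.09² + 0.17² + 0.17² + 0.14² + 0.17² + 0.12² + 0.14² = 0.0081 + 0.0289 + 0.0289 + 0.0196 + 0.0289 + 0.0144 + 0.0196 = 0.1484
B_D = 1 / 0.1484 = 6.7385
Σp_Cᵢ² = 0.16² + 0.23² + 0.02² + 0.23² + 0.10² + 0.17² + 0.09² = 0.0256 + 0.0529 + 0.0004 + 0.0529 + 0.0100 + 0.0289 + 0.0081 = 0.1788
B_C = 1 / 0.1788 = 5.5928
Highest B → broadest niche (most generalist): Species D (B = 6.74).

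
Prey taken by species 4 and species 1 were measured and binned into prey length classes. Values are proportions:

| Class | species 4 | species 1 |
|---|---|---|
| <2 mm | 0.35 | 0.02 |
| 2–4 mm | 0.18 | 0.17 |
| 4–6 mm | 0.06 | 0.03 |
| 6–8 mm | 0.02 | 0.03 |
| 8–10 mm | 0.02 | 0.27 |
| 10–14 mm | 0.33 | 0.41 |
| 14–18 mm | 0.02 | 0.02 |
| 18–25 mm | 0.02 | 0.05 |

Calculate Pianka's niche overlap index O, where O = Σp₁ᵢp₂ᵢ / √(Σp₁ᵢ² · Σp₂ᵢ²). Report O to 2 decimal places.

0.67

Σ p₁ᵢp₂ᵢ = 0.0070 + 0.0306 + 0.0018 + 0.0006 + 0.0054 + 0.1353 + 0.0004 + 0.0010 = 0.1821
Σp_1ᵢ² = 0.35² + 0.18² + 0.06² + 0.02² + 0.02² + 0.33² + 0.02² + 0.02² = 0.1225 + 0.0324 + 0.0036 + 0.0004 + 0.0004 + 0.1089 + 0.0004 + 0.0004 = 0.2690
Σp_2ᵢ² = 0.02² + 0.17² + 0.03² + 0.03² + 0.27² + 0.41² + 0.02² + 0.05² = 0.0004 + 0.0289 + 0.0009 + 0.0009 + 0.0729 + 0.1681 + 0.0004 + 0.0025 = 0.2750
O = 0.1821 / √(0.2690 × 0.2750) = 0.1821 / 0.27198 = 0.6695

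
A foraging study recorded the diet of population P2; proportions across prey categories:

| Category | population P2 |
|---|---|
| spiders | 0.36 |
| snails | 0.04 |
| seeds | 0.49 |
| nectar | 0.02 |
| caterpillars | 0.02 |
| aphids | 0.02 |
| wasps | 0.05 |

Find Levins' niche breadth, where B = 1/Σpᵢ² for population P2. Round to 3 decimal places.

2.667

Σpᵢ² = 0.36² + 0.04² + 0.49² + 0.02² + 0.02² + 0.02² + 0.05² = 0.1296 + 0.0016 + 0.2401 + 0.0004 + 0.0004 + 0.0004 + 0.0025 = 0.3750
B = 1 / 0.3750 = 2.66667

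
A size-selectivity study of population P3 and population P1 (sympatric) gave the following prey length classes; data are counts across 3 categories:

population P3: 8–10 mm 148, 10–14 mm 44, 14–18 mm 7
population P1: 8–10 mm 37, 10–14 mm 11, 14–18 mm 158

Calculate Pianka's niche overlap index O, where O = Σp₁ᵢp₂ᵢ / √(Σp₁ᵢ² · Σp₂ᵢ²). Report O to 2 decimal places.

0.28

Proportions for population P3 (n=199): 148/199=0.7437, 44/199=0.2211, 7/199=0.0352
Proportions for population P1 (n=206): 37/206=0.1796, 11/206=0.0534, 158/206=0.7670
Σ p₁ᵢp₂ᵢ = 0.133569 + 0.011807 + 0.026998 = 0.172374
Σp_1ᵢ² = 0.7437² + 0.2211² + 0.0352² = 0.553090 + 0.048885 + 0.001239 = 0.603214
Σp_2ᵢ² = 0.1796² + 0.0534² + 0.7670² = 0.032256 + 0.002852 + 0.588289 = 0.623397
O = 0.172374 / √(0.603214 × 0.623397) = 0.172374 / 0.6132225 = 0.2811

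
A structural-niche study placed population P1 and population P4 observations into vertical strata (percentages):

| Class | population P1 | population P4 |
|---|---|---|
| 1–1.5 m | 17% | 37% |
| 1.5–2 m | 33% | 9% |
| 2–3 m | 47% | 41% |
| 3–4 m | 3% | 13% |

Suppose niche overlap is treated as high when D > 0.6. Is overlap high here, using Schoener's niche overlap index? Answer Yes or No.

Yes

Convert percentages to proportions (divide by 100).
Σ|p₁ᵢ − p₂ᵢ| = 0.20 + 0.24 + 0.06 + 0.10 = 0.60
D = 1 − ½ × 0.60 = 1 − 0.300 = 0.7000
D = 0.7000 > 0.6 → Yes.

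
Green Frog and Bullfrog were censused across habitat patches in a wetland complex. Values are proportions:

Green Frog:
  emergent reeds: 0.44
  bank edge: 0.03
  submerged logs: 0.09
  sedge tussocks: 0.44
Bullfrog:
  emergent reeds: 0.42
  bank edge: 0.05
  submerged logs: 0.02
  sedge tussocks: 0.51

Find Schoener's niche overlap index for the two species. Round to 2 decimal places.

Σ|p₁ᵢ − p₂ᵢ| = 0.02 + 0.02 + 0.07 + 0.07 = 0.18
D = 1 − ½ × 0.18 = 1 − 0.090 = 0.9100

0.91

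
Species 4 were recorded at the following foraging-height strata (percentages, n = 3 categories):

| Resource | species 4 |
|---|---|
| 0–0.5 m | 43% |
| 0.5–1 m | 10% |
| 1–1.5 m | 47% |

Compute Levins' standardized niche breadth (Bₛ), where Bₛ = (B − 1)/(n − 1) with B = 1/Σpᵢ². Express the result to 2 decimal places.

Convert percentages to proportions (divide by 100).
Σpᵢ² = 0.43² + 0.10² + 0.47² = 0.1849 + 0.0100 + 0.2209 = 0.4158
B = 1 / 0.4158 = 2.4050
Bₛ = (B − 1)/(n − 1) = (2.4050 − 1)/(3 − 1) = 1.4050/2 = 0.7025

0.70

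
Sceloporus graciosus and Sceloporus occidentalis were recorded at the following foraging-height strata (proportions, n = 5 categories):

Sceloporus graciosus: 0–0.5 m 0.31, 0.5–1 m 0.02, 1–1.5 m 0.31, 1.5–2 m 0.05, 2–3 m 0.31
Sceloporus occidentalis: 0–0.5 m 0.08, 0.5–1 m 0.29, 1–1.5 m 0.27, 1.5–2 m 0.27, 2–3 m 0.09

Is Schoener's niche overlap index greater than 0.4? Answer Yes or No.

Σ|p₁ᵢ − p₂ᵢ| = 0.23 + 0.27 + 0.04 + 0.22 + 0.22 = 0.98
D = 1 − ½ × 0.98 = 1 − 0.490 = 0.5100
D = 0.5100 > 0.4 → Yes.

Yes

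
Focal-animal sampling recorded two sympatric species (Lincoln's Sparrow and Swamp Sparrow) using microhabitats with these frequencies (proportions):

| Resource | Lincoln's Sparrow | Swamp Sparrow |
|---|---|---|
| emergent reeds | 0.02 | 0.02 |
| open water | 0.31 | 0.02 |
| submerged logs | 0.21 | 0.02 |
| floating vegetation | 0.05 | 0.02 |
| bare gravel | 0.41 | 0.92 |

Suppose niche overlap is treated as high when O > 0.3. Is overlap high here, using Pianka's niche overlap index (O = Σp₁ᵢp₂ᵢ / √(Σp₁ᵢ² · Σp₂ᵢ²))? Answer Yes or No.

Σ p₁ᵢp₂ᵢ = 0.0004 + 0.0062 + 0.0042 + 0.0010 + 0.3772 = 0.3890
Σp_1ᵢ² = 0.02² + 0.31² + 0.21² + 0.05² + 0.41² = 0.0004 + 0.0961 + 0.0441 + 0.0025 + 0.1681 = 0.3112
Σp_2ᵢ² = 0.02² + 0.02² + 0.02² + 0.02² + 0.92² = 0.0004 + 0.0004 + 0.0004 + 0.0004 + 0.8464 = 0.8480
O = 0.3890 / √(0.3112 × 0.8480) = 0.3890 / 0.51371 = 0.7572
O = 0.7572 > 0.3 → Yes.

Yes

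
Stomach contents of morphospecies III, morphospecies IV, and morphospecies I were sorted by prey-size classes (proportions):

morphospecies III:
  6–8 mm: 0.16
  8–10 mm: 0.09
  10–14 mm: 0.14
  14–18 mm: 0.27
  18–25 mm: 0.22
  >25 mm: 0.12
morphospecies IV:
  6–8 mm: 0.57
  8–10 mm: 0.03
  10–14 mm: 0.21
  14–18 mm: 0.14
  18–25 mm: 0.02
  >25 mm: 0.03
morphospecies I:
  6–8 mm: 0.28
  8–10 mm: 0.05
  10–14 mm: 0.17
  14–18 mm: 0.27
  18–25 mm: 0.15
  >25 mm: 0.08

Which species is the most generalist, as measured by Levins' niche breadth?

morphospecies III

Σp_IIIᵢ² = 0.16² + 0.09² + 0.14² + 0.27² + 0.22² + 0.12² = 0.0256 + 0.0081 + 0.0196 + 0.0729 + 0.0484 + 0.0144 = 0.1890
B_III = 1 / 0.1890 = 5.2910
Σp_IVᵢ² = 0.57² + 0.03² + 0.21² + 0.14² + 0.02² + 0.03² = 0.3249 + 0.0009 + 0.0441 + 0.0196 + 0.0004 + 0.0009 = 0.3908
B_IV = 1 / 0.3908 = 2.5589
Σp_Iᵢ² = 0.28² + 0.05² + 0.17² + 0.27² + 0.15² + 0.08² = 0.0784 + 0.0025 + 0.0289 + 0.0729 + 0.0225 + 0.0064 = 0.2116
B_I = 1 / 0.2116 = 4.7259
Highest B → broadest niche (most generalist): morphospecies III (B = 5.29).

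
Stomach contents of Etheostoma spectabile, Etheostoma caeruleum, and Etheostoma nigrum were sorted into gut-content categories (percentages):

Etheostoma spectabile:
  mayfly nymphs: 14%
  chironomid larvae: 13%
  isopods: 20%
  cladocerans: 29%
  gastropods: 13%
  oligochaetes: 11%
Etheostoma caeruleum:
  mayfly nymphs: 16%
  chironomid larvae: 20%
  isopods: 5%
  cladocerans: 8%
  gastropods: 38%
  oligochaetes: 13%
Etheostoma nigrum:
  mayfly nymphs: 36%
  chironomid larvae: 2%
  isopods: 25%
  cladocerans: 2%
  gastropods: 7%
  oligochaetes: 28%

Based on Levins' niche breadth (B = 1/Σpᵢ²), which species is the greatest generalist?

Convert percentages to proportions (divide by 100).
Σp_specᵢ² = 0.14² + 0.13² + 0.20² + 0.29² + 0.13² + 0.11² = 0.0196 + 0.0169 + 0.0400 + 0.0841 + 0.0169 + 0.0121 = 0.1896
B_spec = 1 / 0.1896 = 5.2743
Σp_caerᵢ² = 0.16² + 0.20² + 0.05² + 0.08² + 0.38² + 0.13² = 0.0256 + 0.0400 + 0.0025 + 0.0064 + 0.1444 + 0.0169 = 0.2358
B_caer = 1 / 0.2358 = 4.2409
Σp_nigrᵢ² = 0.36² + 0.02² + 0.25² + 0.02² + 0.07² + 0.28² = 0.1296 + 0.0004 + 0.0625 + 0.0004 + 0.0049 + 0.0784 = 0.2762
B_nigr = 1 / 0.2762 = 3.6206
Highest B → broadest niche (most generalist): Etheostoma spectabile (B = 5.27).

Etheostoma spectabile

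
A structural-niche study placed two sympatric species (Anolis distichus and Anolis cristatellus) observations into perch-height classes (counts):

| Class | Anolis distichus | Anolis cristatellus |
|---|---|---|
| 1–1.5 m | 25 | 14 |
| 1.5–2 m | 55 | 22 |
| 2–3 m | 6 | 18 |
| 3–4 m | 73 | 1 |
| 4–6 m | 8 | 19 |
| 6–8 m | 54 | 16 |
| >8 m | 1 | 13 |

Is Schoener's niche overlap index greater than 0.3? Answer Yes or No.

Proportions for Anolis distichus (n=222): 25/222=0.1126, 55/222=0.2477, 6/222=0.0270, 73/222=0.3288, 8/222=0.0360, 54/222=0.2432, 1/222=0.0045
Proportions for Anolis cristatellus (n=103): 14/103=0.1359, 22/103=0.2136, 18/103=0.1748, 1/103=0.0097, 19/103=0.1845, 16/103=0.1553, 13/103=0.1262
Σ|p₁ᵢ − p₂ᵢ| = 0.0233 + 0.0341 + 0.1478 + 0.3191 + 0.1485 + 0.0879 + 0.1217 = 0.8824
D = 1 − ½ × 0.8824 = 1 − 0.44120 = 0.55880
D = 0.55880 > 0.3 → Yes.

Yes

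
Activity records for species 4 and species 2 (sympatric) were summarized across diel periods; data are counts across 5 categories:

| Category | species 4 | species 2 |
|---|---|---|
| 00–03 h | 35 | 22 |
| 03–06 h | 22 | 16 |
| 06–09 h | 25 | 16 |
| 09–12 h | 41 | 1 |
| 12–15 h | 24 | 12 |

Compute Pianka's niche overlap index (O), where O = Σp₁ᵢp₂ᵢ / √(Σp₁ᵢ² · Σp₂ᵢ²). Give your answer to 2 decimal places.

0.81

Proportions for species 4 (n=147): 35/147=0.2381, 22/147=0.1497, 25/147=0.1701, 41/147=0.2789, 24/147=0.1633
Proportions for species 2 (n=67): 22/67=0.3284, 16/67=0.2388, 16/67=0.2388, 1/67=0.0149, 12/67=0.1791
Σ p₁ᵢp₂ᵢ = 0.078192 + 0.035748 + 0.040620 + 0.004156 + 0.029247 = 0.187963
Σp_1ᵢ² = 0.2381² + 0.1497² + 0.1701² + 0.2789² + 0.1633² = 0.056692 + 0.022410 + 0.028934 + 0.077785 + 0.026667 = 0.212488
Σp_2ᵢ² = 0.3284² + 0.2388² + 0.2388² + 0.0149² + 0.1791² = 0.107847 + 0.057025 + 0.057025 + 0.000222 + 0.032077 = 0.254196
O = 0.187963 / √(0.212488 × 0.254196) = 0.187963 / 0.2324083 = 0.8088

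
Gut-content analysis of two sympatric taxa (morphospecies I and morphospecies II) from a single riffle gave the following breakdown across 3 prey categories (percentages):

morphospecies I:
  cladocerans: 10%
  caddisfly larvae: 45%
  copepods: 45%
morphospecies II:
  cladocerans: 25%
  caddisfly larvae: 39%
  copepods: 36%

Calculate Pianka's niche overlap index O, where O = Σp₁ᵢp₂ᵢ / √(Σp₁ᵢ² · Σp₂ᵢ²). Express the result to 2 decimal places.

0.96

Convert percentages to proportions (divide by 100).
Σ p₁ᵢp₂ᵢ = 0.0250 + 0.1755 + 0.1620 = 0.3625
Σp_1ᵢ² = 0.10² + 0.45² + 0.45² = 0.0100 + 0.2025 + 0.2025 = 0.4150
Σp_2ᵢ² = 0.25² + 0.39² + 0.36² = 0.0625 + 0.1521 + 0.1296 = 0.3442
O = 0.3625 / √(0.4150 × 0.3442) = 0.3625 / 0.37795 = 0.9591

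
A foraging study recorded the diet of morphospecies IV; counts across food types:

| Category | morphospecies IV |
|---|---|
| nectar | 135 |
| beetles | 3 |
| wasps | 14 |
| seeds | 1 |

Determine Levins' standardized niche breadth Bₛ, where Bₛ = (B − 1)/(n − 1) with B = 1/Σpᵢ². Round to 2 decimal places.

0.09

Proportions for morphospecies IV (n=153): 135/153=0.8824, 3/153=0.0196, 14/153=0.0915, 1/153=0.0065
Σpᵢ² = 0.8824² + 0.0196² + 0.0915² + 0.0065² = 0.778630 + 0.000384 + 0.008372 + 0.000042 = 0.787428
B = 1 / 0.787428 = 1.2700
Bₛ = (B − 1)/(n − 1) = (1.2700 − 1)/(4 − 1) = 0.2700/3 = 0.0900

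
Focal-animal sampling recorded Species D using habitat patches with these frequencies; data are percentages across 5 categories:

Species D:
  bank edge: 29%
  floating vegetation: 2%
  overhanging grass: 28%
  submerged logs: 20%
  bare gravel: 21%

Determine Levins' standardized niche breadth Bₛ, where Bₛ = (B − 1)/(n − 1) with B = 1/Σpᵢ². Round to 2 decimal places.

0.76

Convert percentages to proportions (divide by 100).
Σpᵢ² = 0.29² + 0.02² + 0.28² + 0.20² + 0.21² = 0.0841 + 0.0004 + 0.0784 + 0.0400 + 0.0441 = 0.2470
B = 1 / 0.2470 = 4.0486
Bₛ = (B − 1)/(n − 1) = (4.0486 − 1)/(5 − 1) = 3.0486/4 = 0.7622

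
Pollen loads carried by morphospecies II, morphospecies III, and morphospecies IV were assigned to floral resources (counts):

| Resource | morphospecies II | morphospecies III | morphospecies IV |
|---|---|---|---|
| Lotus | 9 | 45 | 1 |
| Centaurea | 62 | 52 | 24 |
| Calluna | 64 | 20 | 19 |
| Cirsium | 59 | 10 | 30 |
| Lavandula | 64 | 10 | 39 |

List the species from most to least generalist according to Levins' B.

morphospecies II > morphospecies IV > morphospecies III

Proportions for morphospecies II (n=258): 9/258=0.0349, 62/258=0.2403, 64/258=0.2481, 59/258=0.2287, 64/258=0.2481
Proportions for morphospecies III (n=137): 45/137=0.3285, 52/137=0.3796, 20/137=0.1460, 10/137=0.0730, 10/137=0.0730
Proportions for morphospecies IV (n=113): 1/113=0.0088, 24/113=0.2124, 19/113=0.1681, 30/113=0.2655, 39/113=0.3451
Σp_IIᵢ² = 0.0349² + 0.2403² + 0.2481² + 0.2287² + 0.2481² = 0.001218 + 0.057744 + 0.061554 + 0.052304 + 0.061554 = 0.234374
B_II = 1 / 0.234374 = 4.2667
Σp_IIIᵢ² = 0.3285² + 0.3796² + 0.1460² + 0.0730² + 0.0730² = 0.107912 + 0.144096 + 0.021316 + 0.005329 + 0.005329 = 0.283982
B_III = 1 / 0.283982 = 3.5213
Σp_IVᵢ² = 0.0088² + 0.2124² + 0.1681² + 0.2655² + 0.3451² = 0.000077 + 0.045114 + 0.028258 + 0.070490 + 0.119094 = 0.263033
B_IV = 1 / 0.263033 = 3.8018
Ranking by B (broadest → narrowest): morphospecies II (4.27) > morphospecies IV (3.80) > morphospecies III (3.52)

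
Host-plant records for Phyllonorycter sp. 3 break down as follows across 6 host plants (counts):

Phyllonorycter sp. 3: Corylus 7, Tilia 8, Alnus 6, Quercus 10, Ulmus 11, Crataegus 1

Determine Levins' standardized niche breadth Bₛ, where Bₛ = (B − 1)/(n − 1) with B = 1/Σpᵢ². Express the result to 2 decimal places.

Proportions for Phyllonorycter sp. 3 (n=43): 7/43=0.1628, 8/43=0.1860, 6/43=0.1395, 10/43=0.2326, 11/43=0.2558, 1/43=0.0233
Σpᵢ² = 0.1628² + 0.1860² + 0.1395² + 0.2326² + 0.2558² + 0.0233² = 0.026504 + 0.034596 + 0.019460 + 0.054103 + 0.065434 + 0.000543 = 0.200640
B = 1 / 0.200640 = 4.9841
Bₛ = (B − 1)/(n − 1) = (4.9841 − 1)/(6 − 1) = 3.9841/5 = 0.7968

0.80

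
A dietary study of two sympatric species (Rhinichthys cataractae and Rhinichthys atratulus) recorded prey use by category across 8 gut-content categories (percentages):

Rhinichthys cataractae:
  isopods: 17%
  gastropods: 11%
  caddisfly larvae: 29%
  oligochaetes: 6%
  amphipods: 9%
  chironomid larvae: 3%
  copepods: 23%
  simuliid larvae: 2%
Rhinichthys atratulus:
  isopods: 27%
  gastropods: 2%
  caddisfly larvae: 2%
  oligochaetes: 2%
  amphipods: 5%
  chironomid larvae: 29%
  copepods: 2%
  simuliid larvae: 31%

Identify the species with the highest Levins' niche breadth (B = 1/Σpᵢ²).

Rhinichthys cataractae

Convert percentages to proportions (divide by 100).
Σp_cataᵢ² = 0.17² + 0.11² + 0.29² + 0.06² + 0.09² + 0.03² + 0.23² + 0.02² = 0.0289 + 0.0121 + 0.0841 + 0.0036 + 0.0081 + 0.0009 + 0.0529 + 0.0004 = 0.1910
B_cata = 1 / 0.1910 = 5.2356
Σp_atraᵢ² = 0.27² + 0.02² + 0.02² + 0.02² + 0.05² + 0.29² + 0.02² + 0.31² = 0.0729 + 0.0004 + 0.0004 + 0.0004 + 0.0025 + 0.0841 + 0.0004 + 0.0961 = 0.2572
B_atra = 1 / 0.2572 = 3.8880
Highest B → broadest niche (most generalist): Rhinichthys cataractae (B = 5.24).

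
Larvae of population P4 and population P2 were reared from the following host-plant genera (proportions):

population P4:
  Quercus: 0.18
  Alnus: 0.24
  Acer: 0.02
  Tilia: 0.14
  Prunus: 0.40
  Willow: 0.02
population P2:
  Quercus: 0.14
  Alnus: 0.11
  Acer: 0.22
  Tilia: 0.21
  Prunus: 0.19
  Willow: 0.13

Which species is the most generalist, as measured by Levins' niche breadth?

population P2

Σp_P4ᵢ² = 0.18² + 0.24² + 0.02² + 0.14² + 0.40² + 0.02² = 0.0324 + 0.0576 + 0.0004 + 0.0196 + 0.1600 + 0.0004 = 0.2704
B_P4 = 1 / 0.2704 = 3.6982
Σp_P2ᵢ² = 0.14² + 0.11² + 0.22² + 0.21² + 0.19² + 0.13² = 0.0196 + 0.0121 + 0.0484 + 0.0441 + 0.0361 + 0.0169 = 0.1772
B_P2 = 1 / 0.1772 = 5.6433
Highest B → broadest niche (most generalist): population P2 (B = 5.64).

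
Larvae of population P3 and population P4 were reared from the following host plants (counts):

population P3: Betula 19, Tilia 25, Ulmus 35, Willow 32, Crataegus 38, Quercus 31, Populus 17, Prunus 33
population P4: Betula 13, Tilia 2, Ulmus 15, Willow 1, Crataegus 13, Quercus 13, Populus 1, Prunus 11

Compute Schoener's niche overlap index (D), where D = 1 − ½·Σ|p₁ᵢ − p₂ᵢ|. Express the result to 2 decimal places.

Proportions for population P3 (n=230): 19/230=0.0826, 25/230=0.1087, 35/230=0.1522, 32/230=0.1391, 38/230=0.1652, 31/230=0.1348, 17/230=0.0739, 33/230=0.1435
Proportions for population P4 (n=69): 13/69=0.1884, 2/69=0.0290, 15/69=0.2174, 1/69=0.0145, 13/69=0.1884, 13/69=0.1884, 1/69=0.0145, 11/69=0.1594
Σ|p₁ᵢ − p₂ᵢ| = 0.1058 + 0.0797 + 0.0652 + 0.1246 + 0.0232 + 0.0536 + 0.0594 + 0.0159 = 0.5274
D = 1 − ½ × 0.5274 = 1 − 0.26370 = 0.73630

0.74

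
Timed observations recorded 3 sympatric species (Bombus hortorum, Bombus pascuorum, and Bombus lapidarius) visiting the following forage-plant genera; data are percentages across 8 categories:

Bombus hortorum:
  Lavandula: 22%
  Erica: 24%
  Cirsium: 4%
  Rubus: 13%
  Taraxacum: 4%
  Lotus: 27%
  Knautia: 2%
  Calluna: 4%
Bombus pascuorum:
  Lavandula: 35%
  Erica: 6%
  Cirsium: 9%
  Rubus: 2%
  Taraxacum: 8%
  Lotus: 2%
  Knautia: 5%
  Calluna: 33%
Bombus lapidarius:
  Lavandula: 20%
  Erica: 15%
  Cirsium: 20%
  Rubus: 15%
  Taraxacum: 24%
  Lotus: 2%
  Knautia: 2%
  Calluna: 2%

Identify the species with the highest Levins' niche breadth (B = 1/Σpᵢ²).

Bombus lapidarius

Convert percentages to proportions (divide by 100).
Σp_hortᵢ² = 0.22² + 0.24² + 0.04² + 0.13² + 0.04² + 0.27² + 0.02² + 0.04² = 0.0484 + 0.0576 + 0.0016 + 0.0169 + 0.0016 + 0.0729 + 0.0004 + 0.0016 = 0.2010
B_hort = 1 / 0.2010 = 4.9751
Σp_pascᵢ² = 0.35² + 0.06² + 0.09² + 0.02² + 0.08² + 0.02² + 0.05² + 0.33² = 0.1225 + 0.0036 + 0.0081 + 0.0004 + 0.0064 + 0.0004 + 0.0025 + 0.1089 = 0.2528
B_pasc = 1 / 0.2528 = 3.9557
Σp_lapiᵢ² = 0.20² + 0.15² + 0.20² + 0.15² + 0.24² + 0.02² + 0.02² + 0.02² = 0.0400 + 0.0225 + 0.0400 + 0.0225 + 0.0576 + 0.0004 + 0.0004 + 0.0004 = 0.1838
B_lapi = 1 / 0.1838 = 5.4407
Highest B → broadest niche (most generalist): Bombus lapidarius (B = 5.44).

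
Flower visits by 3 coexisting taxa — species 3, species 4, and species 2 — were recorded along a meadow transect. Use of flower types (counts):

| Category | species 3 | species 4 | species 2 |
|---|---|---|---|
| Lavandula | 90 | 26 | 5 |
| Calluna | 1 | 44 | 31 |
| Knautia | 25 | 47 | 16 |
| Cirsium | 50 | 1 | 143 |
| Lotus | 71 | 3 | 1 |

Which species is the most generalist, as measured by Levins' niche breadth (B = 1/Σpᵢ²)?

Proportions for species 3 (n=237): 90/237=0.3797, 1/237=0.0042, 25/237=0.1055, 50/237=0.2110, 71/237=0.2996
Proportions for species 4 (n=121): 26/121=0.2149, 44/121=0.3636, 47/121=0.3884, 1/121=0.0083, 3/121=0.0248
Proportions for species 2 (n=196): 5/196=0.0255, 31/196=0.1582, 16/196=0.0816, 143/196=0.7296, 1/196=0.0051
Σp_3ᵢ² = 0.3797² + 0.0042² + 0.1055² + 0.2110² + 0.2996² = 0.144172 + 0.000018 + 0.011130 + 0.044521 + 0.089760 = 0.289601
B_3 = 1 / 0.289601 = 3.4530
Σp_4ᵢ² = 0.2149² + 0.3636² + 0.3884² + 0.0083² + 0.0248² = 0.046182 + 0.132205 + 0.150855 + 0.000069 + 0.000615 = 0.329926
B_4 = 1 / 0.329926 = 3.0310
Σp_2ᵢ² = 0.0255² + 0.1582² + 0.0816² + 0.7296² + 0.0051² = 0.000650 + 0.025027 + 0.006659 + 0.532316 + 0.000026 = 0.564678
B_2 = 1 / 0.564678 = 1.7709
Highest B → broadest niche (most generalist): species 3 (B = 3.45).

species 3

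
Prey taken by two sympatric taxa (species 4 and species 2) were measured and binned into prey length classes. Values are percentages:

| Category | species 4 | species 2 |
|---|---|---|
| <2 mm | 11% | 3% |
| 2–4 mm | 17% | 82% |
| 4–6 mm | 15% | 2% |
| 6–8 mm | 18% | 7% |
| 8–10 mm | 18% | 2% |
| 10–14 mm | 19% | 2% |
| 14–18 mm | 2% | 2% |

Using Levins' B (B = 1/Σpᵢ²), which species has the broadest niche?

species 4

Convert percentages to proportions (divide by 100).
Σp_4ᵢ² = 0.11² + 0.17² + 0.15² + 0.18² + 0.18² + 0.19² + 0.02² = 0.0121 + 0.0289 + 0.0225 + 0.0324 + 0.0324 + 0.0361 + 0.0004 = 0.1648
B_4 = 1 / 0.1648 = 6.0680
Σp_2ᵢ² = 0.03² + 0.82² + 0.02² + 0.07² + 0.02² + 0.02² + 0.02² = 0.0009 + 0.6724 + 0.0004 + 0.0049 + 0.0004 + 0.0004 + 0.0004 = 0.6798
B_2 = 1 / 0.6798 = 1.4710
Highest B → broadest niche (most generalist): species 4 (B = 6.07).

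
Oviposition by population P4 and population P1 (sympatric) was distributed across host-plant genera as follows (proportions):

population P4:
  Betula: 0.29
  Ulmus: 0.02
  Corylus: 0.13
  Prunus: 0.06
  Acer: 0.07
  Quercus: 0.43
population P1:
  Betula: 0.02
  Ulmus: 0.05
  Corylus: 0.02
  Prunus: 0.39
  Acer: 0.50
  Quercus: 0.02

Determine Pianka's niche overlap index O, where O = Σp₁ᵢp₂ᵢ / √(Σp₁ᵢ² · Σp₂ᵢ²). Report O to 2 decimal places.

0.22

Σ p₁ᵢp₂ᵢ = 0.0058 + 0.0010 + 0.0026 + 0.0234 + 0.0350 + 0.0086 = 0.0764
Σp_1ᵢ² = 0.29² + 0.02² + 0.13² + 0.06² + 0.07² + 0.43² = 0.0841 + 0.0004 + 0.0169 + 0.0036 + 0.0049 + 0.1849 = 0.2948
Σp_2ᵢ² = 0.02² + 0.05² + 0.02² + 0.39² + 0.50² + 0.02² = 0.0004 + 0.0025 + 0.0004 + 0.1521 + 0.2500 + 0.0004 = 0.4058
O = 0.0764 / √(0.2948 × 0.4058) = 0.0764 / 0.34588 = 0.2209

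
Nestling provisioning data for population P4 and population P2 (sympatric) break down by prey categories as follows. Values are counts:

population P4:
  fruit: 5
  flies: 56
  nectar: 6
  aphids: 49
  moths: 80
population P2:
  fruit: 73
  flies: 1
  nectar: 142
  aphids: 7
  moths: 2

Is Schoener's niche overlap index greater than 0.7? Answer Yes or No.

No

Proportions for population P4 (n=196): 5/196=0.0255, 56/196=0.2857, 6/196=0.0306, 49/196=0.2500, 80/196=0.4082
Proportions for population P2 (n=225): 73/225=0.3244, 1/225=0.0044, 142/225=0.6311, 7/225=0.0311, 2/225=0.0089
Σ|p₁ᵢ − p₂ᵢ| = 0.2989 + 0.2813 + 0.6005 + 0.2189 + 0.3993 = 1.7989
D = 1 − ½ × 1.7989 = 1 − 0.89945 = 0.10055
D = 0.10055 < 0.7 → No.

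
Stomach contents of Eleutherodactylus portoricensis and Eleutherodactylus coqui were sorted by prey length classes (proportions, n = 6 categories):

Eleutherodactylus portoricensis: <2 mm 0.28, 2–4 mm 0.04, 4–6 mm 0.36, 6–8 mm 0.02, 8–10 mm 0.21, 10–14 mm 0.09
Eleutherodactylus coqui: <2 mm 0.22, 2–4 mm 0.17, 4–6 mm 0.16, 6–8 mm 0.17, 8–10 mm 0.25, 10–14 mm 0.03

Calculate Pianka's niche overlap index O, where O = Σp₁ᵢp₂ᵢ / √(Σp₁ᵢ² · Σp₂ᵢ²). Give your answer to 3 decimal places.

Σ p₁ᵢp₂ᵢ = 0.0616 + 0.0068 + 0.0576 + 0.0034 + 0.0525 + 0.0027 = 0.1846
Σp_1ᵢ² = 0.28² + 0.04² + 0.36² + 0.02² + 0.21² + 0.09² = 0.0784 + 0.0016 + 0.1296 + 0.0004 + 0.0441 + 0.0081 = 0.2622
Σp_2ᵢ² = 0.22² + 0.17² + 0.16² + 0.17² + 0.25² + 0.03² = 0.0484 + 0.0289 + 0.0256 + 0.0289 + 0.0625 + 0.0009 = 0.1952
O = 0.1846 / √(0.2622 × 0.1952) = 0.1846 / 0.226233 = 0.81597

0.816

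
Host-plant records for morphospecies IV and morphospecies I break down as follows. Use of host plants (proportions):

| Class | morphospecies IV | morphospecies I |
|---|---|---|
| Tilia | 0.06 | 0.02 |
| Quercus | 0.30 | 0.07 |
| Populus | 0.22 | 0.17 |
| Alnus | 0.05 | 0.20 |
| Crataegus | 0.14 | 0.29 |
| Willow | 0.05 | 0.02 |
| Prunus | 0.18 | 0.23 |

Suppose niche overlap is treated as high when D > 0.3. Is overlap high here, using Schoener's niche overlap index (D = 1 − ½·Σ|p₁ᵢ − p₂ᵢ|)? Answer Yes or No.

Yes

Σ|p₁ᵢ − p₂ᵢ| = 0.04 + 0.23 + 0.05 + 0.15 + 0.15 + 0.03 + 0.05 = 0.70
D = 1 − ½ × 0.70 = 1 − 0.350 = 0.6500
D = 0.6500 > 0.3 → Yes.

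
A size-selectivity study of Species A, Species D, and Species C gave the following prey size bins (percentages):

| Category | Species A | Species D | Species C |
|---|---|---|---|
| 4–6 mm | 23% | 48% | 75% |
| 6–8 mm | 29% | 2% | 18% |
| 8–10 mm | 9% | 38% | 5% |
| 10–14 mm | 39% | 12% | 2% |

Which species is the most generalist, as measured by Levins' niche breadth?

Convert percentages to proportions (divide by 100).
Σp_Aᵢ² = 0.23² + 0.29² + 0.09² + 0.39² = 0.0529 + 0.0841 + 0.0081 + 0.1521 = 0.2972
B_A = 1 / 0.2972 = 3.3647
Σp_Dᵢ² = 0.48² + 0.02² + 0.38² + 0.12² = 0.2304 + 0.0004 + 0.1444 + 0.0144 = 0.3896
B_D = 1 / 0.3896 = 2.5667
Σp_Cᵢ² = 0.75² + 0.18² + 0.05² + 0.02² = 0.5625 + 0.0324 + 0.0025 + 0.0004 = 0.5978
B_C = 1 / 0.5978 = 1.6728
Highest B → broadest niche (most generalist): Species A (B = 3.36).

Species A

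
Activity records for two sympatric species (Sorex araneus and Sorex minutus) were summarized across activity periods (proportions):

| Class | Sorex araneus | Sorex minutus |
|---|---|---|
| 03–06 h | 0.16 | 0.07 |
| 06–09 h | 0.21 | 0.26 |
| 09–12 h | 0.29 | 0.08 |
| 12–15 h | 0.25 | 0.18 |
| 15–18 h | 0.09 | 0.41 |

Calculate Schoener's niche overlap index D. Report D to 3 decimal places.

Σ|p₁ᵢ − p₂ᵢ| = 0.09 + 0.05 + 0.21 + 0.07 + 0.32 = 0.74
D = 1 − ½ × 0.74 = 1 − 0.370 = 0.63000

0.630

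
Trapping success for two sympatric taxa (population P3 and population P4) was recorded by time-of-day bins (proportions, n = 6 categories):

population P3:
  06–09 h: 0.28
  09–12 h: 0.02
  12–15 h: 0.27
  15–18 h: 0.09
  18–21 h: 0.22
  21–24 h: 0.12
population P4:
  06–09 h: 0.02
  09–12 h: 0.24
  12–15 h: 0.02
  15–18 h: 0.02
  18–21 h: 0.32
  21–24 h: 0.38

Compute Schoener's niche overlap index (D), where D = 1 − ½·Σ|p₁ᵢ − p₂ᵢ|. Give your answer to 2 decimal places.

0.42

Σ|p₁ᵢ − p₂ᵢ| = 0.26 + 0.22 + 0.25 + 0.07 + 0.10 + 0.26 = 1.16
D = 1 − ½ × 1.16 = 1 − 0.580 = 0.4200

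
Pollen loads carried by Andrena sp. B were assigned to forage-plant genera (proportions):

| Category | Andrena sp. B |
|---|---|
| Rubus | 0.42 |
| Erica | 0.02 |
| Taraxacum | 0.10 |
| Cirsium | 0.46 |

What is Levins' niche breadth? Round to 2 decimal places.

2.51

Σpᵢ² = 0.42² + 0.02² + 0.10² + 0.46² = 0.1764 + 0.0004 + 0.0100 + 0.2116 = 0.3984
B = 1 / 0.3984 = 2.5100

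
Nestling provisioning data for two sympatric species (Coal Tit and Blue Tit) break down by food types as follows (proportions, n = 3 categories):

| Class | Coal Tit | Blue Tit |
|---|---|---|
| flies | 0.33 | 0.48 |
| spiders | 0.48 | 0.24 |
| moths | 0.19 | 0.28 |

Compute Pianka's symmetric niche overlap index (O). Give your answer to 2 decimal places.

0.88

Σ p₁ᵢp₂ᵢ = 0.1584 + 0.1152 + 0.0532 = 0.3268
Σp_1ᵢ² = 0.33² + 0.48² + 0.19² = 0.1089 + 0.2304 + 0.0361 = 0.3754
Σp_2ᵢ² = 0.48² + 0.24² + 0.28² = 0.2304 + 0.0576 + 0.0784 = 0.3664
O = 0.3268 / √(0.3754 × 0.3664) = 0.3268 / 0.37087 = 0.8812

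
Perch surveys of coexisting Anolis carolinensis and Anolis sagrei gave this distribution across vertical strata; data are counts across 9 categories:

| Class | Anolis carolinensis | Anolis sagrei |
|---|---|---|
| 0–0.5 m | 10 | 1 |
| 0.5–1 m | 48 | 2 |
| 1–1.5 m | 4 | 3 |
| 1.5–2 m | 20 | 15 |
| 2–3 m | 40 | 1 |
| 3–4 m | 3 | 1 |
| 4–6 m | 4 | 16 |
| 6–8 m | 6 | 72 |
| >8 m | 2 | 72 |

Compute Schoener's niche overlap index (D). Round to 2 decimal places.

0.21

Proportions for Anolis carolinensis (n=137): 10/137=0.0730, 48/137=0.3504, 4/137=0.0292, 20/137=0.1460, 40/137=0.2920, 3/137=0.0219, 4/137=0.0292, 6/137=0.0438, 2/137=0.0146
Proportions for Anolis sagrei (n=183): 1/183=0.0055, 2/183=0.0109, 3/183=0.0164, 15/183=0.0820, 1/183=0.0055, 1/183=0.0055, 16/183=0.0874, 72/183=0.3934, 72/183=0.3934
Σ|p₁ᵢ − p₂ᵢ| = 0.0675 + 0.3395 + 0.0128 + 0.0640 + 0.2865 + 0.0164 + 0.0582 + 0.3496 + 0.3788 = 1.5733
D = 1 − ½ × 1.5733 = 1 − 0.78665 = 0.21335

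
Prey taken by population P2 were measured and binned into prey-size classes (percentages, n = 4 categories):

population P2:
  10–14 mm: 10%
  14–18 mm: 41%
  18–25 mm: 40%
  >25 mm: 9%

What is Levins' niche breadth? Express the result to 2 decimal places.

2.89

Convert percentages to proportions (divide by 100).
Σpᵢ² = 0.10² + 0.41² + 0.40² + 0.09² = 0.0100 + 0.1681 + 0.1600 + 0.0081 = 0.3462
B = 1 / 0.3462 = 2.8885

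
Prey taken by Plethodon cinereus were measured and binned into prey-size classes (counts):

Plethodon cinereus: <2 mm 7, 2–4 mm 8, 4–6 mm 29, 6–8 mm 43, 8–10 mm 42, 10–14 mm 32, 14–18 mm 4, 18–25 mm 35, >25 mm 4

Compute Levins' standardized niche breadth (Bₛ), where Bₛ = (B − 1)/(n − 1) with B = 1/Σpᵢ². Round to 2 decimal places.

Proportions for Plethodon cinereus (n=204): 7/204=0.0343, 8/204=0.0392, 29/204=0.1422, 43/204=0.2108, 42/204=0.2059, 32/204=0.1569, 4/204=0.0196, 35/204=0.1716, 4/204=0.0196
Σpᵢ² = 0.0343² + 0.0392² + 0.1422² + 0.2108² + 0.2059² + 0.1569² + 0.0196² + 0.1716² + 0.0196² = 0.001176 + 0.001537 + 0.020221 + 0.044437 + 0.042395 + 0.024618 + 0.000384 + 0.029447 + 0.000384 = 0.164599
B = 1 / 0.164599 = 6.0754
Bₛ = (B − 1)/(n − 1) = (6.0754 − 1)/(9 − 1) = 5.0754/8 = 0.6344

0.63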